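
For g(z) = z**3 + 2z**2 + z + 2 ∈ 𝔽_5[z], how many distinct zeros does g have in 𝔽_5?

2

Evaluate at each of the 5 elements of 𝔽_5:
g(0) = 2; g(1) = 1; g(2) = 0 → root; g(3) = 0 → root; g(4) = 2.
Roots: {2, 3}.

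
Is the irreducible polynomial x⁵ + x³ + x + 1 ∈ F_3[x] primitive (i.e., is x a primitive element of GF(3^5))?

Yes

Write f(x) = x⁵ + x³ + x + 1.
|GF(3^5)^×| = 3^5 − 1 = 242. Prime factorization: 242 = 2·11^2.
f is primitive ⇔ x has order 242 in GF(3)[x]/(f), i.e. x^(242/q) ≠ 1 for each prime q | 242.
x^(121) mod f = 2.
x^(22) mod f = x⁴ + x² + 2.
None equal 1, so x has full order 242; f is primitive.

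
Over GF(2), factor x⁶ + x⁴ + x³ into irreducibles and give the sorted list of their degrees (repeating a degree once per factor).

Write h(x) = x⁶ + x⁴ + x³.
Roots in GF(2): h(0) = 0 → root; h(1) = 1.
Linear factors from roots: (x).
Complete factorization: h(x) = (x)^3·(x³ + x + 1).
Factor degrees with multiplicity: 1 + 1 + 1 + 3 = 6.

1, 1, 1, 3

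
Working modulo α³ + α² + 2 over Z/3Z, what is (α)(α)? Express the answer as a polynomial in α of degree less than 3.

Multiply in Z/3Z[α]: (α)·(α) = α².
Reduced: α².

α^2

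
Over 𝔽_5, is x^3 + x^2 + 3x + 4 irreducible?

Yes

Write h(x) = x^3 + x^2 + 3x + 4.
Check for roots in 𝔽_5: h(0) = 4; h(1) = 4; h(2) = 2; h(3) = 4; h(4) = 1.
No roots. A degree-3 polynomial over a field with no linear factor is irreducible.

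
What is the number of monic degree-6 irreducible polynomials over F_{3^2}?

By the necklace-counting formula, N_9(6) = (1/6) Σ_{d|6} μ(6/d)·9^d.
Divisors of 6: 1, 2, 3, 6; μ(6/d) for each: 1, -1, -1, 1.
Σ = 9^1 − 9^2 − 9^3 + 9^6 = 530640.
N = 530640/6 = 88440.

88440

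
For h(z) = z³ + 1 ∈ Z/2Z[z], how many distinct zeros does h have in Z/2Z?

1

Evaluate at each of the 2 elements of Z/2Z:
h(0) = 1; h(1) = 0 → root.
Roots: {1}.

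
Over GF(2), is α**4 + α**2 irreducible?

Write g(α) = α**4 + α**2.
Check for roots in GF(2): g(0) = 0 → root; g(1) = 0 → root.
g(0) = 0, so (α) divides g(α); g is reducible.

No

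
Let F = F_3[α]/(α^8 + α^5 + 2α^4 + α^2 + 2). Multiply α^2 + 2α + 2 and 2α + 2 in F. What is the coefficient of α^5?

Multiply in F_3[α]: (α^2 + 2α + 2)·(2α + 2) = 2α^3 + 2α + 1.
Reduced: 2α^3 + 2α + 1.

0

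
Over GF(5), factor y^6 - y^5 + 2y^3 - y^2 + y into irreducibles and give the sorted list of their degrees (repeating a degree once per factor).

Write h(y) = y^6 - y^5 + 2y^3 - y^2 + y.
Roots in GF(5): h(0) = 0 → root; h(1) = 2; h(2) = 1; h(3) = 4; h(4) = 3.
Linear factors from roots: (y).
Complete factorization: h(y) = (y)·(y^2 - 2y - 1)·(y^3 + y^2 - 2y - 1).
Factor degrees with multiplicity: 1 + 2 + 3 = 6.

1, 2, 3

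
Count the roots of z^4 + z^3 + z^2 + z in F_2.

Write h(z) = z^4 + z^3 + z^2 + z.
Evaluate at each of the 2 elements of F_2:
h(0) = 0 → root; h(1) = 0 → root.
Roots: {0, 1}.

2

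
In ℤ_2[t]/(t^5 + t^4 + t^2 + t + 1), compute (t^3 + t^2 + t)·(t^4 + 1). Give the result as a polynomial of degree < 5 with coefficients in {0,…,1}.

Multiply in ℤ_2[t]: (t^3 + t^2 + t)·(t^4 + 1) = t^7 + t^6 + t^5 + t^3 + t^2 + t.
Reduce using t^5 ≡ t^4 + t^2 + t + 1 (mod t^5 + t^4 + t^2 + t + 1).
Reduced: t^2 + 1.

t^2 + 1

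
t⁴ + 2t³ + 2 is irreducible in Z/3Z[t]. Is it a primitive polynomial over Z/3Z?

Write f(t) = t⁴ + 2t³ + 2.
|GF(3^4)^×| = 3^4 − 1 = 80. Prime factorization: 80 = 2^4·5.
f is primitive ⇔ t has order 80 in GF(3)[t]/(f), i.e. t^(80/q) ≠ 1 for each prime q | 80.
t^(40) mod f = 2.
t^(16) mod f = 2t² + t + 2.
None equal 1, so t has full order 80; f is primitive.

Yes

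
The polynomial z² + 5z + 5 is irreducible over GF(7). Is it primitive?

Write f(z) = z² + 5z + 5.
|GF(7^2)^×| = 7^2 − 1 = 48. Prime factorization: 48 = 2^4·3.
f is primitive ⇔ z has order 48 in GF(7)[z]/(f), i.e. z^(48/q) ≠ 1 for each prime q | 48.
z^(24) mod f = 6.
z^(16) mod f = 4.
None equal 1, so z has full order 48; f is primitive.

Yes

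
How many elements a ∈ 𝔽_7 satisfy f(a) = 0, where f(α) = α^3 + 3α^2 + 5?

1

Evaluate at each of the 7 elements of 𝔽_7:
f(0) = 5; f(1) = 2; f(2) = 4; f(3) = 3; f(4) = 5; f(5) = 2; f(6) = 0 → root.
Roots: {6}.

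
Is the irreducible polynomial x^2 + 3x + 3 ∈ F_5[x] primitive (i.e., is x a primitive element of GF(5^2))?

Write f(x) = x^2 + 3x + 3.
|GF(5^2)^×| = 5^2 − 1 = 24. Prime factorization: 24 = 2^3·3.
f is primitive ⇔ x has order 24 in GF(5)[x]/(f), i.e. x^(24/q) ≠ 1 for each prime q | 24.
x^(12) mod f = 4.
x^(8) mod f = x + 1.
None equal 1, so x has full order 24; f is primitive.

Yes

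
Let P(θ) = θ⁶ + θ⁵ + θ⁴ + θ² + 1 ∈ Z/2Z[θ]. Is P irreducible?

Yes

Check for roots in Z/2Z: P(0) = 1; P(1) = 1.
No roots, so no linear factors.
Monic irreducibles of degree 2 over GF(2): θ² + θ + 1.
None of them divide P (all give nonzero remainder).
Monic irreducibles of degree 3 over GF(2): θ³ + θ + 1, θ³ + θ² + 1.
None of them divide P (all give nonzero remainder).
No irreducible factor of degree ≤ 3 exists, so P is irreducible over GF(2).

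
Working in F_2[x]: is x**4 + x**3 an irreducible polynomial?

No

Write m(x) = x**4 + x**3.
Check for roots in F_2: m(0) = 0 → root; m(1) = 0 → root.
m(0) = 0, so (x) divides m(x); m is reducible.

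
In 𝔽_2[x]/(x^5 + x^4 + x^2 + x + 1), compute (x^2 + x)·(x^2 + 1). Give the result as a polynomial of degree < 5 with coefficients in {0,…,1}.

x^4 + x^3 + x^2 + x

Multiply in 𝔽_2[x]: (x^2 + x)·(x^2 + 1) = x^4 + x^3 + x^2 + x.
Reduced: x^4 + x^3 + x^2 + x.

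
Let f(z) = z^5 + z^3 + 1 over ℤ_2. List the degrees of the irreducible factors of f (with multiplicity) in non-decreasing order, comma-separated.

Roots in ℤ_2: f(0) = 1; f(1) = 1.
Complete factorization: f(z) = (z^5 + z^3 + 1).
Factor degrees with multiplicity: 5 = 5.

5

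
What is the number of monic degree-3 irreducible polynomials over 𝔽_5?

40

x^(5^3) − x is the product of all monic irreducibles of degree dividing 3; Möbius inversion gives N = (1/3) Σ μ(3/d)·5^d.
Divisors of 3: 1, 3; μ(3/d) for each: -1, 1.
Σ = − 5^1 + 5^3 = 120.
N = 120/3 = 40.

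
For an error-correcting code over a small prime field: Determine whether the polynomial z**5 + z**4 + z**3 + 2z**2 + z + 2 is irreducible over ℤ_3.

Write f(z) = z**5 + z**4 + z**3 + 2z**2 + z + 2.
Check for roots in ℤ_3: f(0) = 2; f(1) = 2; f(2) = 2.
No roots, so no linear factors.
Monic irreducibles of degree 2 over GF(3): z**2 + 1, z**2 + z + 2, z**2 + 2z + 2.
None of them divide f (all give nonzero remainder).
No irreducible factor of degree ≤ 2 exists, so f is irreducible over GF(3).

Yes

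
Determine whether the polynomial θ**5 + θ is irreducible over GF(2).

No

Write h(θ) = θ**5 + θ.
Check for roots in GF(2): h(0) = 0 → root; h(1) = 0 → root.
h(0) = 0, so (θ) divides h(θ); h is reducible.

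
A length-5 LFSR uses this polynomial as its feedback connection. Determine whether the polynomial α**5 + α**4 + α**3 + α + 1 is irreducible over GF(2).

Yes

Write m(α) = α**5 + α**4 + α**3 + α + 1.
Check for roots in GF(2): m(0) = 1; m(1) = 1.
No roots, so no linear factors.
Monic irreducibles of degree 2 over GF(2): α**2 + α + 1.
None of them divide m (all give nonzero remainder).
No irreducible factor of degree ≤ 2 exists, so m is irreducible over GF(2).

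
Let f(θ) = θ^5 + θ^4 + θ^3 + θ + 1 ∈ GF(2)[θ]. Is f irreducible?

Check for roots in GF(2): f(0) = 1; f(1) = 1.
No roots, so no linear factors.
Monic irreducibles of degree 2 over GF(2): θ^2 + θ + 1.
None of them divide f (all give nonzero remainder).
No irreducible factor of degree ≤ 2 exists, so f is irreducible over GF(2).

Yes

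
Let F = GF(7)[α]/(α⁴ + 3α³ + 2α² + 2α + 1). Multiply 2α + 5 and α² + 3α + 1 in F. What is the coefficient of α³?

Multiply in GF(7)[α]: (2α + 5)·(α² + 3α + 1) = 2α³ + 4α² + 3α + 5.
Reduced: 2α³ + 4α² + 3α + 5.

2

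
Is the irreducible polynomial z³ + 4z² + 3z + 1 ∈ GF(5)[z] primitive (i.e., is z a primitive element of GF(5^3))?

No

Write f(z) = z³ + 4z² + 3z + 1.
|GF(5^3)^×| = 5^3 − 1 = 124. Prime factorization: 124 = 2^2·31.
f is primitive ⇔ z has order 124 in GF(5)[z]/(f), i.e. z^(124/q) ≠ 1 for each prime q | 124.
z^(62) mod f = 1
z^(4) mod f = 3z² + z + 4.
Since z^(62) = 1, the order of z divides 62 < 124; not primitive.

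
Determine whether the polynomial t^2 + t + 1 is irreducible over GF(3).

Write g(t) = t^2 + t + 1.
Check for roots in GF(3): g(0) = 1; g(1) = 0 → root; g(2) = 1.
g(1) = 0, so (t − 1) divides g(t); g is reducible.

No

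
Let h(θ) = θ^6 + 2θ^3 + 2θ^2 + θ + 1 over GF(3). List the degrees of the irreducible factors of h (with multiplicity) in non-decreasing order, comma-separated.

Roots in GF(3): h(0) = 1; h(1) = 1; h(2) = 1.
Complete factorization: h(θ) = (θ^6 + 2θ^3 + 2θ^2 + θ + 1).
Factor degrees with multiplicity: 6 = 6.

6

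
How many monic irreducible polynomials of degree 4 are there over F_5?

150

By the necklace-counting formula, N_5(4) = (1/4) Σ_{d|4} μ(4/d)·5^d.
Divisors of 4: 1, 2, 4; μ(4/d) for each: 0, -1, 1.
Σ = − 5^2 + 5^4 = 600.
N = 600/4 = 150.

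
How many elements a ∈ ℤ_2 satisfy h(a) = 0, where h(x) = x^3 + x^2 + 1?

0

Evaluate at each of the 2 elements of ℤ_2:
h(0) = 1; h(1) = 1.
No element is a root.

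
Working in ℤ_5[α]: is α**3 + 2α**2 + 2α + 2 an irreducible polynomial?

Yes

Write P(α) = α**3 + 2α**2 + 2α + 2.
Check for roots in ℤ_5: P(0) = 2; P(1) = 2; P(2) = 2; P(3) = 3; P(4) = 1.
No roots. A degree-3 polynomial over a field with no linear factor is irreducible.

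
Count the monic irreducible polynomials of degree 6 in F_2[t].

9

x^(2^6) − x is the product of all monic irreducibles of degree dividing 6; Möbius inversion gives N = (1/6) Σ μ(6/d)·2^d.
Divisors of 6: 1, 2, 3, 6; μ(6/d) for each: 1, -1, -1, 1.
Σ = 2^1 − 2^2 − 2^3 + 2^6 = 54.
N = 54/6 = 9.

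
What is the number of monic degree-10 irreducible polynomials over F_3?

5880

The number of monic irreducibles of degree 10 over GF(3) is (1/10)·Σ_{d∣10} μ(10/d) 3^d.
Divisors of 10: 1, 2, 5, 10; μ(10/d) for each: 1, -1, -1, 1.
Σ = 3^1 − 3^2 − 3^5 + 3^10 = 58800.
N = 58800/10 = 5880.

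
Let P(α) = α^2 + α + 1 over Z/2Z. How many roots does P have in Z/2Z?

Evaluate at each of the 2 elements of Z/2Z:
P(0) = 1; P(1) = 1.
No element is a root.

0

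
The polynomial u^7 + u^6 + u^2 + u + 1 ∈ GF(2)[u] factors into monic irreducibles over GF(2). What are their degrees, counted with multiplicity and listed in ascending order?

Write f(u) = u^7 + u^6 + u^2 + u + 1.
Roots in GF(2): f(0) = 1; f(1) = 1.
Complete factorization: f(u) = (u^3 + u^2 + 1)·(u^4 + u + 1).
Factor degrees with multiplicity: 3 + 4 = 7.

3, 4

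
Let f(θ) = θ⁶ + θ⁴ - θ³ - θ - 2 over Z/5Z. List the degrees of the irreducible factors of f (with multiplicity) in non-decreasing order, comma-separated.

Roots in Z/5Z: f(0) = 3; f(1) = 3; f(2) = 3; f(3) = 3; f(4) = 2.
Complete factorization: f(θ) = (θ⁶ + θ⁴ - θ³ - θ - 2).
Factor degrees with multiplicity: 6 = 6.

6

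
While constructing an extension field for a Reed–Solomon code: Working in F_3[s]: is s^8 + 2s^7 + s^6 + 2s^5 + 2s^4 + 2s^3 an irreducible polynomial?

Write P(s) = s^8 + 2s^7 + s^6 + 2s^5 + 2s^4 + 2s^3.
Check for roots in F_3: P(0) = 0 → root; P(1) = 1; P(2) = 1.
P(0) = 0, so (s) divides P(s); P is reducible.

No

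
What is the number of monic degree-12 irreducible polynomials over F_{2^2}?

The number of monic irreducibles of degree 12 over GF(4) is (1/12)·Σ_{d∣12} μ(12/d) 4^d.
Divisors of 12: 1, 2, 3, 4, 6, 12; μ(12/d) for each: 0, 1, 0, -1, -1, 1.
Σ = 4^2 − 4^4 − 4^6 + 4^12 = 16772880.
N = 16772880/12 = 1397740.

1397740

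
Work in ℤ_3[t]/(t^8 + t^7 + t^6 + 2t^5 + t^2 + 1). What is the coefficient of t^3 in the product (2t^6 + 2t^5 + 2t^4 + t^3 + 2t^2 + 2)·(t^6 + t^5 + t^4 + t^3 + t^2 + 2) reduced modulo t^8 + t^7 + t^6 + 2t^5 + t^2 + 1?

Multiply in ℤ_3[t]: (2t^6 + 2t^5 + 2t^4 + t^3 + 2t^2 + 2)·(t^6 + t^5 + t^4 + t^3 + t^2 + 2) = 2t^12 + t^11 + t^9 + t^7 + 2t^6 + 2t^4 + t^3 + 1.
Reduce using t^8 ≡ 2t^7 + 2t^6 + t^5 + 2t^2 + 2 (mod t^8 + t^7 + t^6 + 2t^5 + t^2 + 1).
Reduced: t^6 + 2t^5 + t^4 + t.

0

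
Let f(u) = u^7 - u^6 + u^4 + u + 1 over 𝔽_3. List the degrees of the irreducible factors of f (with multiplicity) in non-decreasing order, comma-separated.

1, 1, 1, 2, 2

Roots in 𝔽_3: f(0) = 1; f(1) = 0 → root; f(2) = 2.
Linear factors from roots: (u - 1).
Complete factorization: f(u) = (u - 1)^3·(u^2 + 1)·(u^2 - u - 1).
Factor degrees with multiplicity: 1 + 1 + 1 + 2 + 2 = 7.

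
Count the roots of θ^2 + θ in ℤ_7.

2

Write P(θ) = θ^2 + θ.
Evaluate at each of the 7 elements of ℤ_7:
P(0) = 0 → root; P(1) = 2; P(2) = 6; P(3) = 5; P(4) = 6; P(5) = 2; P(6) = 0 → root.
Roots: {0, 6}.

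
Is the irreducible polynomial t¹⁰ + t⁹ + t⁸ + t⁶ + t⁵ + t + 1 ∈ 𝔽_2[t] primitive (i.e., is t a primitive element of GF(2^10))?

Write f(t) = t¹⁰ + t⁹ + t⁸ + t⁶ + t⁵ + t + 1.
|GF(2^10)^×| = 2^10 − 1 = 1023. Prime factorization: 1023 = 3·11·31.
f is primitive ⇔ t has order 1023 in GF(2)[t]/(f), i.e. t^(1023/q) ≠ 1 for each prime q | 1023.
t^(341) mod f = t⁶ + t⁵ + t³ + 1.
t^(93) mod f = t⁹ + t⁸ + t⁶ + t⁴ + t³ + t².
t^(33) mod f = t² + t.
None equal 1, so t has full order 1023; f is primitive.

Yes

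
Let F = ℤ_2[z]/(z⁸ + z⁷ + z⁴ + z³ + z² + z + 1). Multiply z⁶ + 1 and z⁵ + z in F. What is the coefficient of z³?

0

Multiply in ℤ_2[z]: (z⁶ + 1)·(z⁵ + z) = z¹¹ + z⁷ + z⁵ + z.
Reduce using z⁸ ≡ z⁷ + z⁴ + z³ + z² + z + 1 (mod z⁸ + z⁷ + z⁴ + z³ + z² + z + 1).
Reduced: z⁷ + z² + z + 1.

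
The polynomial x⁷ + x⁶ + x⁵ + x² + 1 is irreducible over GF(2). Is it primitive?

Write f(x) = x⁷ + x⁶ + x⁵ + x² + 1.
|GF(2^7)^×| = 2^7 − 1 = 127. Prime factorization: 127 = 127.
f is primitive ⇔ x has order 127 in GF(2)[x]/(f), i.e. x^(127/q) ≠ 1 for each prime q | 127.
x^(1) mod f = x.
None equal 1, so x has full order 127; f is primitive.

Yes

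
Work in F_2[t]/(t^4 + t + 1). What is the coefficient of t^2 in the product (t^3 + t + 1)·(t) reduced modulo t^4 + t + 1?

1

Multiply in F_2[t]: (t^3 + t + 1)·(t) = t^4 + t^2 + t.
Reduce using t^4 ≡ t + 1 (mod t^4 + t + 1).
Reduced: t^2 + 1.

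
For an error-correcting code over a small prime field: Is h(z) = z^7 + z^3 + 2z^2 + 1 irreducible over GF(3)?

Yes

Check for roots in GF(3): h(0) = 1; h(1) = 2; h(2) = 1.
No roots, so no linear factors.
Monic irreducibles of degree 2 over GF(3): z^2 + 1, z^2 + z + 2, z^2 + 2z + 2.
None of them divide h (all give nonzero remainder).
Degree-3 irreducible divisors: test the 8 monic irreducibles of degree 3 over GF(3).
None of them divide h (all give nonzero remainder).
No irreducible factor of degree ≤ 3 exists, so h is irreducible over GF(3).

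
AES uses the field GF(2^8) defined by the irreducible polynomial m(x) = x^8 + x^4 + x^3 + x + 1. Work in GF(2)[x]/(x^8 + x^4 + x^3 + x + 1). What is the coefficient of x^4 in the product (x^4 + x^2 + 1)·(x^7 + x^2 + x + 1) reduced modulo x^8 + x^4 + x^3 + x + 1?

0

Multiply in GF(2)[x]: (x^4 + x^2 + 1)·(x^7 + x^2 + x + 1) = x^11 + x^9 + x^7 + x^6 + x^5 + x^3 + x + 1.
Reduce using x^8 ≡ x^4 + x^3 + x + 1 (mod x^8 + x^4 + x^3 + x + 1).
Reduced: x^2 + 1.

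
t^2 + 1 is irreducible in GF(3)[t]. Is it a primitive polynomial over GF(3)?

No

Write f(t) = t^2 + 1.
|GF(3^2)^×| = 3^2 − 1 = 8. Prime factorization: 8 = 2^3.
f is primitive ⇔ t has order 8 in GF(3)[t]/(f), i.e. t^(8/q) ≠ 1 for each prime q | 8.
t^(4) mod f = 1
Since t^(4) = 1, the order of t divides 4 < 8; not primitive.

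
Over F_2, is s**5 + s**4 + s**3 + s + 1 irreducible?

Yes

Write P(s) = s**5 + s**4 + s**3 + s + 1.
Check for roots in F_2: P(0) = 1; P(1) = 1.
No roots, so no linear factors.
Monic irreducibles of degree 2 over GF(2): s**2 + s + 1.
None of them divide P (all give nonzero remainder).
No irreducible factor of degree ≤ 2 exists, so P is irreducible over GF(2).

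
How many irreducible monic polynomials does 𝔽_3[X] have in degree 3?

8

x^(3^3) − x is the product of all monic irreducibles of degree dividing 3; Möbius inversion gives N = (1/3) Σ μ(3/d)·3^d.
Divisors of 3: 1, 3; μ(3/d) for each: -1, 1.
Σ = − 3^1 + 3^3 = 24.
N = 24/3 = 8.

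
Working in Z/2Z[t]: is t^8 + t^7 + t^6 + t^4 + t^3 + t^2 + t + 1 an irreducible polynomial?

Write h(t) = t^8 + t^7 + t^6 + t^4 + t^3 + t^2 + t + 1.
Check for roots in Z/2Z: h(0) = 1; h(1) = 0 → root.
h(1) = 0, so (t − 1) divides h(t); h is reducible.

No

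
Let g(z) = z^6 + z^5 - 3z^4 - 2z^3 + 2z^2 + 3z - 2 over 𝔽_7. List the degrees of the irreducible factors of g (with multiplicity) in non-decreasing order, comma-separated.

1, 1, 1, 1, 2

Linear factors from roots: (z - 1), (z - 3), (z + 2).
Complete factorization: g(z) = (z + 2)·(z - 3)·(z - 1)^2·(z^2 - 3z - 2).
Factor degrees with multiplicity: 1 + 1 + 1 + 1 + 2 = 6.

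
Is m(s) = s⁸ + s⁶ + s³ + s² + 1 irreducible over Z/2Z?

Check for roots in Z/2Z: m(0) = 1; m(1) = 1.
No roots, so no linear factors.
Monic irreducibles of degree 2 over GF(2): s² + s + 1.
None of them divide m (all give nonzero remainder).
Monic irreducibles of degree 3 over GF(2): s³ + s + 1, s³ + s² + 1.
None of them divide m (all give nonzero remainder).
Monic irreducibles of degree 4 over GF(2): s⁴ + s + 1, s⁴ + s³ + 1, s⁴ + s³ + s² + s + 1.
None of them divide m (all give nonzero remainder).
No irreducible factor of degree ≤ 4 exists, so m is irreducible over GF(2).

Yes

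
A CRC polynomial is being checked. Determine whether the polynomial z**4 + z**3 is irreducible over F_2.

No

Write f(z) = z**4 + z**3.
Check for roots in F_2: f(0) = 0 → root; f(1) = 0 → root.
f(0) = 0, so (z) divides f(z); f is reducible.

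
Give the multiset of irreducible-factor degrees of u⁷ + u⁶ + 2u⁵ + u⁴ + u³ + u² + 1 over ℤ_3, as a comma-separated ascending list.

1, 2, 4

Write h(u) = u⁷ + u⁶ + 2u⁵ + u⁴ + u³ + u² + 1.
Roots in ℤ_3: h(0) = 1; h(1) = 2; h(2) = 0 → root.
Linear factors from roots: (u + 1).
Complete factorization: h(u) = (u + 1)·(u² + 1)·(u⁴ + u² + 2u + 1).
Factor degrees with multiplicity: 1 + 2 + 4 = 7.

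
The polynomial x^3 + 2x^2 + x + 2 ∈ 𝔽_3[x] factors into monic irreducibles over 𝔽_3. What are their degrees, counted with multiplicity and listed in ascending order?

Write h(x) = x^3 + 2x^2 + x + 2.
Roots in 𝔽_3: h(0) = 2; h(1) = 0 → root; h(2) = 2.
Linear factors from roots: (x + 2).
Complete factorization: h(x) = (x + 2)·(x^2 + 1).
Factor degrees with multiplicity: 1 + 2 = 3.

1, 2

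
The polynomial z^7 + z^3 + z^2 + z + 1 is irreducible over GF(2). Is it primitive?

Yes

Write f(z) = z^7 + z^3 + z^2 + z + 1.
|GF(2^7)^×| = 2^7 − 1 = 127. Prime factorization: 127 = 127.
f is primitive ⇔ z has order 127 in GF(2)[z]/(f), i.e. z^(127/q) ≠ 1 for each prime q | 127.
z^(1) mod f = z.
None equal 1, so z has full order 127; f is primitive.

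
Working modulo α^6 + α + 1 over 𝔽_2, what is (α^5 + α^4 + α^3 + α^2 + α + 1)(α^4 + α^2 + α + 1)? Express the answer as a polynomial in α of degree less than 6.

α^4 + α^3 + α

Multiply in 𝔽_2[α]: (α^5 + α^4 + α^3 + α^2 + α + 1)·(α^4 + α^2 + α + 1) = α^9 + α^8 + α^6 + α^3 + α^2 + 1.
Reduce using α^6 ≡ α + 1 (mod α^6 + α + 1).
Reduced: α^4 + α^3 + α.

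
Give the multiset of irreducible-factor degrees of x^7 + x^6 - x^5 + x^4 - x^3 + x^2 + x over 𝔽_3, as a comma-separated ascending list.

Write h(x) = x^7 + x^6 - x^5 + x^4 - x^3 + x^2 + x.
Roots in 𝔽_3: h(0) = 0 → root; h(1) = 0 → root; h(2) = 0 → root.
Linear factors from roots: (x), (x - 1), (x + 1).
Complete factorization: h(x) = (x)·(x + 1)^2·(x - 1)^4.
Factor degrees with multiplicity: 1 + 1 + 1 + 1 + 1 + 1 + 1 = 7.

1, 1, 1, 1, 1, 1, 1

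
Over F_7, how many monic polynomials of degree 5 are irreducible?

The number of monic irreducibles of degree 5 over GF(7) is (1/5)·Σ_{d∣5} μ(5/d) 7^d.
Divisors of 5: 1, 5; μ(5/d) for each: -1, 1.
Σ = − 7^1 + 7^5 = 16800.
N = 16800/5 = 3360.

3360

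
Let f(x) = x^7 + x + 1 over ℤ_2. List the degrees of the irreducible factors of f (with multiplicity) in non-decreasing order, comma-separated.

Roots in ℤ_2: f(0) = 1; f(1) = 1.
Complete factorization: f(x) = (x^7 + x + 1).
Factor degrees with multiplicity: 7 = 7.

7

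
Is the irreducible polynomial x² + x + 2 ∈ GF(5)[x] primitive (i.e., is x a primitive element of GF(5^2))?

Write f(x) = x² + x + 2.
|GF(5^2)^×| = 5^2 − 1 = 24. Prime factorization: 24 = 2^3·3.
f is primitive ⇔ x has order 24 in GF(5)[x]/(f), i.e. x^(24/q) ≠ 1 for each prime q | 24.
x^(12) mod f = 4.
x^(8) mod f = 3x + 1.
None equal 1, so x has full order 24; f is primitive.

Yes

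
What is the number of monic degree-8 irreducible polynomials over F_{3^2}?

5380020

x^(9^8) − x is the product of all monic irreducibles of degree dividing 8; Möbius inversion gives N = (1/8) Σ μ(8/d)·9^d.
Divisors of 8: 1, 2, 4, 8; μ(8/d) for each: 0, 0, -1, 1.
Σ = − 9^4 + 9^8 = 43040160.
N = 43040160/8 = 5380020.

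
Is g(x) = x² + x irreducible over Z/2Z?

No

Check for roots in Z/2Z: g(0) = 0 → root; g(1) = 0 → root.
g(0) = 0, so (x) divides g(x); g is reducible.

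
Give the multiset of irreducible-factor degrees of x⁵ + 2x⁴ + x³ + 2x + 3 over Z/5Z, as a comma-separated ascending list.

Write f(x) = x⁵ + 2x⁴ + x³ + 2x + 3.
Roots in Z/5Z: f(0) = 3; f(1) = 4; f(2) = 4; f(3) = 1; f(4) = 1.
Complete factorization: f(x) = (x⁵ + 2x⁴ + x³ + 2x + 3).
Factor degrees with multiplicity: 5 = 5.

5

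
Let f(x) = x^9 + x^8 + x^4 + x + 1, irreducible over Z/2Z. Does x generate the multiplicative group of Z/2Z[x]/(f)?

|GF(2^9)^×| = 2^9 − 1 = 511. Prime factorization: 511 = 7·73.
f is primitive ⇔ x has order 511 in GF(2)[x]/(f), i.e. x^(511/q) ≠ 1 for each prime q | 511.
x^(73) mod f = x^4 + x^3 + x + 1.
x^(7) mod f = x^7.
None equal 1, so x has full order 511; f is primitive.

Yes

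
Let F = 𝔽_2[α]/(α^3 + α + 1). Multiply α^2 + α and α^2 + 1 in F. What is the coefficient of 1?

Multiply in 𝔽_2[α]: (α^2 + α)·(α^2 + 1) = α^4 + α^3 + α^2 + α.
Reduce using α^3 ≡ α + 1 (mod α^3 + α + 1).
Reduced: α + 1.

1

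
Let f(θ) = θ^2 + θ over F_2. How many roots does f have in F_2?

Evaluate at each of the 2 elements of F_2:
f(0) = 0 → root; f(1) = 0 → root.
Roots: {0, 1}.

2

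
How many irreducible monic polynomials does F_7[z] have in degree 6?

x^(7^6) − x is the product of all monic irreducibles of degree dividing 6; Möbius inversion gives N = (1/6) Σ μ(6/d)·7^d.
Divisors of 6: 1, 2, 3, 6; μ(6/d) for each: 1, -1, -1, 1.
Σ = 7^1 − 7^2 − 7^3 + 7^6 = 117264.
N = 117264/6 = 19544.

19544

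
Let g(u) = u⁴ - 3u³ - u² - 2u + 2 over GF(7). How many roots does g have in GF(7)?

4

Evaluate at each of the 7 elements of GF(7):
g(0) = 2; g(1) = 4; g(2) = 0 → root; g(3) = 1; g(4) = 0 → root; g(5) = 0 → root; g(6) = 0 → root.
Roots: {2, 4, 5, 6}.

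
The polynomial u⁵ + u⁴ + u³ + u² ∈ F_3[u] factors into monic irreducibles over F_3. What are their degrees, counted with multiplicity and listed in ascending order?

Write h(u) = u⁵ + u⁴ + u³ + u².
Roots in F_3: h(0) = 0 → root; h(1) = 1; h(2) = 0 → root.
Linear factors from roots: (u), (u + 1).
Complete factorization: h(u) = (u + 1)·(u)^2·(u² + 1).
Factor degrees with multiplicity: 1 + 1 + 1 + 2 = 5.

1, 1, 1, 2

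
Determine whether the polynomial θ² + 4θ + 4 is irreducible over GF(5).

Write g(θ) = θ² + 4θ + 4.
Check for roots in GF(5): g(0) = 4; g(1) = 4; g(2) = 1; g(3) = 0 → root; g(4) = 1.
g(3) = 0, so (θ − 3) divides g(θ); g is reducible.

No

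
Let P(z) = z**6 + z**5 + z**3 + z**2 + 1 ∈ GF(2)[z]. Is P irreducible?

Check for roots in GF(2): P(0) = 1; P(1) = 1.
No roots, so no linear factors.
Monic irreducibles of degree 2 over GF(2): z**2 + z + 1.
None of them divide P (all give nonzero remainder).
Monic irreducibles of degree 3 over GF(2): z**3 + z + 1, z**3 + z**2 + 1.
None of them divide P (all give nonzero remainder).
No irreducible factor of degree ≤ 3 exists, so P is irreducible over GF(2).

Yes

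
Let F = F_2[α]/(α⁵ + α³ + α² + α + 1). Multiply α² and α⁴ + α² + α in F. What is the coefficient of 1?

0

Multiply in F_2[α]: (α²)·(α⁴ + α² + α) = α⁶ + α⁴ + α³.
Reduce using α⁵ ≡ α³ + α² + α + 1 (mod α⁵ + α³ + α² + α + 1).
Reduced: α² + α.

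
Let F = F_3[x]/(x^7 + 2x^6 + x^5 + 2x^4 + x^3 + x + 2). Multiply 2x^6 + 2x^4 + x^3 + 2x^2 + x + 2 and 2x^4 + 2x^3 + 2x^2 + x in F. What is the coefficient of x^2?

Multiply in F_3[x]: (2x^6 + 2x^4 + x^3 + 2x^2 + x + 2)·(2x^4 + 2x^3 + 2x^2 + x) = x^10 + x^9 + 2x^8 + 2x^7 + x^6 + x^5 + 2x^4 + 2x^3 + 2x^2 + 2x.
Reduce using x^7 ≡ x^6 + 2x^5 + x^4 + 2x^3 + 2x + 1 (mod x^7 + 2x^6 + x^5 + 2x^4 + x^3 + x + 2).
Reduced: x^5 + 2x^4 + x^2 + x + 1.

1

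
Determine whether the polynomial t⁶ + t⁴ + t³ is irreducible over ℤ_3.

Write m(t) = t⁶ + t⁴ + t³.
Check for roots in ℤ_3: m(0) = 0 → root; m(1) = 0 → root; m(2) = 1.
m(0) = 0, so (t) divides m(t); m is reducible.

No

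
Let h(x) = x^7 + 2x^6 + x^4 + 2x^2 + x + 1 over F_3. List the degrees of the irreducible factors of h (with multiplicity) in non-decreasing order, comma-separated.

Roots in F_3: h(0) = 1; h(1) = 2; h(2) = 1.
Complete factorization: h(x) = (x^7 + 2x^6 + x^4 + 2x^2 + x + 1).
Factor degrees with multiplicity: 7 = 7.

7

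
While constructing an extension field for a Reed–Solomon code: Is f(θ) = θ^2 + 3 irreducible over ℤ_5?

Yes

Check for roots in ℤ_5: f(0) = 3; f(1) = 4; f(2) = 2; f(3) = 2; f(4) = 4.
No roots. A degree-2 polynomial over a field with no linear factor is irreducible.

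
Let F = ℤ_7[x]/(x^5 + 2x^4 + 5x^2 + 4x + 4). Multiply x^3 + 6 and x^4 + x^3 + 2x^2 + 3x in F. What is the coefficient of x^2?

Multiply in ℤ_7[x]: (x^3 + 6)·(x^4 + x^3 + 2x^2 + 3x) = x^7 + x^6 + 2x^5 + 2x^4 + 6x^3 + 5x^2 + 4x.
Reduce using x^5 ≡ 5x^4 + 2x^2 + 3x + 3 (mod x^5 + 2x^4 + 5x^2 + 4x + 4).
Reduced: 3x^4 + 6x^2 + 6x + 5.

6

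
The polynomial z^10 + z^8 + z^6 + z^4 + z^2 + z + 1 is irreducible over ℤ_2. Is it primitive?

Yes

Write f(z) = z^10 + z^8 + z^6 + z^4 + z^2 + z + 1.
|GF(2^10)^×| = 2^10 − 1 = 1023. Prime factorization: 1023 = 3·11·31.
f is primitive ⇔ z has order 1023 in GF(2)[z]/(f), i.e. z^(1023/q) ≠ 1 for each prime q | 1023.
z^(341) mod f = z^9 + z^8 + z^5 + z + 1.
z^(93) mod f = z^9 + z^7 + z + 1.
z^(33) mod f = z^7 + z^6 + z^5 + z^4 + z^2 + z.
None equal 1, so z has full order 1023; f is primitive.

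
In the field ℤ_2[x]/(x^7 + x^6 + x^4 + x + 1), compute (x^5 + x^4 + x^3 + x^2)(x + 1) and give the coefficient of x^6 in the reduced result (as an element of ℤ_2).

Multiply in ℤ_2[x]: (x^5 + x^4 + x^3 + x^2)·(x + 1) = x^6 + x^2.
Reduced: x^6 + x^2.

1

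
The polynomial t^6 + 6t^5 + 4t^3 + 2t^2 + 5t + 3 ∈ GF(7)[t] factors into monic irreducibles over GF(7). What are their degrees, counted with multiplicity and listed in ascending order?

Write h(t) = t^6 + 6t^5 + 4t^3 + 2t^2 + 5t + 3.
Linear factors from roots: (t + 6), (t + 4).
Complete factorization: h(t) = (t + 4)·(t + 6)·(t^2 + 1)·(t^2 + 3t + 1).
Factor degrees with multiplicity: 1 + 1 + 2 + 2 = 6.

1, 1, 2, 2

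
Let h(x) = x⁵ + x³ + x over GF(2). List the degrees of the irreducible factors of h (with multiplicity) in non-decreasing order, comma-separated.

Roots in GF(2): h(0) = 0 → root; h(1) = 1.
Linear factors from roots: (x).
Complete factorization: h(x) = (x)·(x² + x + 1)^2.
Factor degrees with multiplicity: 1 + 2 + 2 = 5.

1, 2, 2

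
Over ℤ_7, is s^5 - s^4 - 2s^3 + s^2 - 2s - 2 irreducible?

Yes

Write m(s) = s^5 - s^4 - 2s^3 + s^2 - 2s - 2.
Check for roots in ℤ_7: m(0) = 5; m(1) = 2; m(2) = 5; m(3) = 4; m(4) = 2; m(5) = 2; m(6) = 1.
No roots, so no linear factors.
Degree-2 irreducible divisors: test the 21 monic irreducibles of degree 2 over GF(7).
None of them divide m (all give nonzero remainder).
No irreducible factor of degree ≤ 2 exists, so m is irreducible over GF(7).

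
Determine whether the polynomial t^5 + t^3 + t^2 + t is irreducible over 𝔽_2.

No

Write g(t) = t^5 + t^3 + t^2 + t.
Check for roots in 𝔽_2: g(0) = 0 → root; g(1) = 0 → root.
g(0) = 0, so (t) divides g(t); g is reducible.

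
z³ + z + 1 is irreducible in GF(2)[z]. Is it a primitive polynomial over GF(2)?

Write f(z) = z³ + z + 1.
|GF(2^3)^×| = 2^3 − 1 = 7. Prime factorization: 7 = 7.
f is primitive ⇔ z has order 7 in GF(2)[z]/(f), i.e. z^(7/q) ≠ 1 for each prime q | 7.
z^(1) mod f = z.
None equal 1, so z has full order 7; f is primitive.

Yes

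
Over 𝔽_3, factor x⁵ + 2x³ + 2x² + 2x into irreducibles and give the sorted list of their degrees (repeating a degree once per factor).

Write h(x) = x⁵ + 2x³ + 2x² + 2x.
Roots in 𝔽_3: h(0) = 0 → root; h(1) = 1; h(2) = 0 → root.
Linear factors from roots: (x), (x + 1).
Complete factorization: h(x) = (x)·(x + 1)^2·(x² + x + 2).
Factor degrees with multiplicity: 1 + 1 + 1 + 2 = 5.

1, 1, 1, 2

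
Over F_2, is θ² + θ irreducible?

No

Write g(θ) = θ² + θ.
Check for roots in F_2: g(0) = 0 → root; g(1) = 0 → root.
g(0) = 0, so (θ) divides g(θ); g is reducible.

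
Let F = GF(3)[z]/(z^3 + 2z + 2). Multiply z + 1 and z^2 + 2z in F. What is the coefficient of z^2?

Multiply in GF(3)[z]: (z + 1)·(z^2 + 2z) = z^3 + 2z.
Reduce using z^3 ≡ z + 1 (mod z^3 + 2z + 2).
Reduced: 1.

0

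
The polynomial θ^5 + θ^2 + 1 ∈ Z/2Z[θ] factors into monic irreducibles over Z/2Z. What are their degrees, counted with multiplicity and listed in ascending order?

5

Write g(θ) = θ^5 + θ^2 + 1.
Roots in Z/2Z: g(0) = 1; g(1) = 1.
Complete factorization: g(θ) = (θ^5 + θ^2 + 1).
Factor degrees with multiplicity: 5 = 5.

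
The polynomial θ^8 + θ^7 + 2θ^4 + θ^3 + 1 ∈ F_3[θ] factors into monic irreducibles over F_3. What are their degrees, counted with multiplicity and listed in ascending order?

Write f(θ) = θ^8 + θ^7 + 2θ^4 + θ^3 + 1.
Roots in F_3: f(0) = 1; f(1) = 0 → root; f(2) = 2.
Linear factors from roots: (θ + 2).
Complete factorization: f(θ) = (θ + 2)·(θ^2 + θ + 2)·(θ^2 + 2θ + 2)·(θ^3 + 2θ^2 + 2θ + 2).
Factor degrees with multiplicity: 1 + 2 + 2 + 3 = 8.

1, 2, 2, 3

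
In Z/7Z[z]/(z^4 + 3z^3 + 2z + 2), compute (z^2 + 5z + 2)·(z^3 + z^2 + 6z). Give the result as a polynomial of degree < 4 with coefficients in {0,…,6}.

4z^3 + 2z^2 + 4z + 1

Multiply in Z/7Z[z]: (z^2 + 5z + 2)·(z^3 + z^2 + 6z) = z^5 + 6z^4 + 6z^3 + 4z^2 + 5z.
Reduce using z^4 ≡ 4z^3 + 5z + 5 (mod z^4 + 3z^3 + 2z + 2).
Reduced: 4z^3 + 2z^2 + 4z + 1.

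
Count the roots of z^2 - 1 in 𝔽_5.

2

Write f(z) = z^2 - 1.
Evaluate at each of the 5 elements of 𝔽_5:
f(0) = 4; f(1) = 0 → root; f(2) = 3; f(3) = 3; f(4) = 0 → root.
Roots: {1, 4}.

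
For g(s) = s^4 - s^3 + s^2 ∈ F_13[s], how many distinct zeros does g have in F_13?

Evaluate at each of the 13 elements of F_13:
g(0) = 0 → root; g(1) = 1; g(2) = 12; g(3) = 11; g(4) = 0 → root; g(5) = 5; g(6) = 11; g(7) = 1; g(8) = 8; g(9) = 11; g(10) = 0 → root; g(11) = 2; g(12) = 3.
Roots: {0, 4, 10}.

3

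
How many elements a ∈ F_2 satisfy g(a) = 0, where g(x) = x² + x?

Evaluate at each of the 2 elements of F_2:
g(0) = 0 → root; g(1) = 0 → root.
Roots: {0, 1}.

2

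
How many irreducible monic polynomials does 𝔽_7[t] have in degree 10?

28245840

The number of monic irreducibles of degree 10 over GF(7) is (1/10)·Σ_{d∣10} μ(10/d) 7^d.
Divisors of 10: 1, 2, 5, 10; μ(10/d) for each: 1, -1, -1, 1.
Σ = 7^1 − 7^2 − 7^5 + 7^10 = 282458400.
N = 282458400/10 = 28245840.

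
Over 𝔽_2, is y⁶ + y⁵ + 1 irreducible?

Yes

Write m(y) = y⁶ + y⁵ + 1.
Check for roots in 𝔽_2: m(0) = 1; m(1) = 1.
No roots, so no linear factors.
Monic irreducibles of degree 2 over GF(2): y² + y + 1.
None of them divide m (all give nonzero remainder).
Monic irreducibles of degree 3 over GF(2): y³ + y + 1, y³ + y² + 1.
None of them divide m (all give nonzero remainder).
No irreducible factor of degree ≤ 3 exists, so m is irreducible over GF(2).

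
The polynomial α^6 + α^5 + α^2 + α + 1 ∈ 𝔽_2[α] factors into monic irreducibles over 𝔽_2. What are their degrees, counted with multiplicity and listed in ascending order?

6

Write h(α) = α^6 + α^5 + α^2 + α + 1.
Roots in 𝔽_2: h(0) = 1; h(1) = 1.
Complete factorization: h(α) = (α^6 + α^5 + α^2 + α + 1).
Factor degrees with multiplicity: 6 = 6.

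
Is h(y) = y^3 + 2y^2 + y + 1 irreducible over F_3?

Check for roots in F_3: h(0) = 1; h(1) = 2; h(2) = 1.
No roots. A degree-3 polynomial over a field with no linear factor is irreducible.

Yes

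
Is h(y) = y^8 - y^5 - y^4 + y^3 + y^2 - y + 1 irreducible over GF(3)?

Check for roots in GF(3): h(0) = 1; h(1) = 1; h(2) = 0 → root.
h(2) = 0, so (y − 2) divides h(y); h is reducible.

No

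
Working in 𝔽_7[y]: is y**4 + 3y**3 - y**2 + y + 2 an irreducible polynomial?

Write f(y) = y**4 + 3y**3 - y**2 + y + 2.
Check for roots in 𝔽_7: f(0) = 2; f(1) = 6; f(2) = 5; f(3) = 4; f(4) = 4; f(5) = 2; f(6) = 5.
No roots, so no linear factors.
Degree-2 irreducible divisors: test the 21 monic irreducibles of degree 2 over GF(7).
None of them divide f (all give nonzero remainder).
No irreducible factor of degree ≤ 2 exists, so f is irreducible over GF(7).

Yes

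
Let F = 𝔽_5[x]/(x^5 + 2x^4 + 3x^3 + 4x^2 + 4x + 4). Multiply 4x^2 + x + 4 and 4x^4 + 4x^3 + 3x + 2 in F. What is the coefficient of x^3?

Multiply in 𝔽_5[x]: (4x^2 + x + 4)·(4x^4 + 4x^3 + 3x + 2) = x^6 + 3x^3 + x^2 + 4x + 3.
Reduce using x^5 ≡ 3x^4 + 2x^3 + x^2 + x + 1 (mod x^5 + 2x^4 + 3x^3 + 4x^2 + 4x + 4).
Reduced: x^4 + 3x + 1.

0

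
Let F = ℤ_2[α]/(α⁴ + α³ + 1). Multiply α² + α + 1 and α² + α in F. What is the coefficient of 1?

Multiply in ℤ_2[α]: (α² + α + 1)·(α² + α) = α⁴ + α.
Reduce using α⁴ ≡ α³ + 1 (mod α⁴ + α³ + 1).
Reduced: α³ + α + 1.

1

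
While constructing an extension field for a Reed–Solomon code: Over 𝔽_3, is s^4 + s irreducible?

Write P(s) = s^4 + s.
Check for roots in 𝔽_3: P(0) = 0 → root; P(1) = 2; P(2) = 0 → root.
P(0) = 0, so (s) divides P(s); P is reducible.

No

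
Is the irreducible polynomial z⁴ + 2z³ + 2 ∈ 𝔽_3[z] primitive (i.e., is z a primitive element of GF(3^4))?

Yes

Write f(z) = z⁴ + 2z³ + 2.
|GF(3^4)^×| = 3^4 − 1 = 80. Prime factorization: 80 = 2^4·5.
f is primitive ⇔ z has order 80 in GF(3)[z]/(f), i.e. z^(80/q) ≠ 1 for each prime q | 80.
z^(40) mod f = 2.
z^(16) mod f = 2z² + z + 2.
None equal 1, so z has full order 80; f is primitive.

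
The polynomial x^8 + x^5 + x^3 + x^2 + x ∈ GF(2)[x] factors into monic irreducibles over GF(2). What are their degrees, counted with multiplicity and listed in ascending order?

Write g(x) = x^8 + x^5 + x^3 + x^2 + x.
Roots in GF(2): g(0) = 0 → root; g(1) = 1.
Linear factors from roots: (x).
Complete factorization: g(x) = (x)·(x^2 + x + 1)^2·(x^3 + x + 1).
Factor degrees with multiplicity: 1 + 2 + 2 + 3 = 8.

1, 2, 2, 3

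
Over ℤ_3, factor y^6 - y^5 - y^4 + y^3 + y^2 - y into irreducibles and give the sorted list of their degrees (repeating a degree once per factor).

Write g(y) = y^6 - y^5 - y^4 + y^3 + y^2 - y.
Roots in ℤ_3: g(0) = 0 → root; g(1) = 0 → root; g(2) = 2.
Linear factors from roots: (y), (y - 1).
Complete factorization: g(y) = (y)·(y - 1)·(y^2 + 1)^2.
Factor degrees with multiplicity: 1 + 1 + 2 + 2 = 6.

1, 1, 2, 2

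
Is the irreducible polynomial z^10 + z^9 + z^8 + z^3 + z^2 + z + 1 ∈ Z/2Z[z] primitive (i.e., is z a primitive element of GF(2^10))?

No

Write f(z) = z^10 + z^9 + z^8 + z^3 + z^2 + z + 1.
|GF(2^10)^×| = 2^10 − 1 = 1023. Prime factorization: 1023 = 3·11·31.
f is primitive ⇔ z has order 1023 in GF(2)[z]/(f), i.e. z^(1023/q) ≠ 1 for each prime q | 1023.
z^(341) mod f = 1
z^(93) mod f = z^7 + z^6 + z^5.
z^(33) mod f = z^2 + z.
Since z^(341) = 1, the order of z divides 341 < 1023; not primitive.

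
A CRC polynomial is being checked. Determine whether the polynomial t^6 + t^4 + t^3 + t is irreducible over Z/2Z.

Write f(t) = t^6 + t^4 + t^3 + t.
Check for roots in Z/2Z: f(0) = 0 → root; f(1) = 0 → root.
f(0) = 0, so (t) divides f(t); f is reducible.

No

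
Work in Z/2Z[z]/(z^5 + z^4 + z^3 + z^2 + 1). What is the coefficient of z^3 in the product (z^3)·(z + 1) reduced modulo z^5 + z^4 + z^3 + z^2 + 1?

1

Multiply in Z/2Z[z]: (z^3)·(z + 1) = z^4 + z^3.
Reduced: z^4 + z^3.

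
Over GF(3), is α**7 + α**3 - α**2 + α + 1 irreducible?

Write m(α) = α**7 + α**3 - α**2 + α + 1.
Check for roots in GF(3): m(0) = 1; m(1) = 0 → root; m(2) = 0 → root.
m(1) = 0, so (α − 1) divides m(α); m is reducible.

No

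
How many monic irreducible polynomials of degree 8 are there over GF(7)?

The number of monic irreducibles of degree 8 over GF(7) is (1/8)·Σ_{d∣8} μ(8/d) 7^d.
Divisors of 8: 1, 2, 4, 8; μ(8/d) for each: 0, 0, -1, 1.
Σ = − 7^4 + 7^8 = 5762400.
N = 5762400/8 = 720300.

720300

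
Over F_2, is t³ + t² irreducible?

Write f(t) = t³ + t².
Check for roots in F_2: f(0) = 0 → root; f(1) = 0 → root.
f(0) = 0, so (t) divides f(t); f is reducible.

No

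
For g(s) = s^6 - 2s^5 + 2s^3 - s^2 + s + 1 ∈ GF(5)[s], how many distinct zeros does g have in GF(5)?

2

Evaluate at each of the 5 elements of GF(5):
g(0) = 1; g(1) = 2; g(2) = 0 → root; g(3) = 2; g(4) = 0 → root.
Roots: {2, 4}.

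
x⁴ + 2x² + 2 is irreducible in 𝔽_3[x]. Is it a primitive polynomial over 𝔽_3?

No

Write f(x) = x⁴ + 2x² + 2.
|GF(3^4)^×| = 3^4 − 1 = 80. Prime factorization: 80 = 2^4·5.
f is primitive ⇔ x has order 80 in GF(3)[x]/(f), i.e. x^(80/q) ≠ 1 for each prime q | 80.
x^(40) mod f = 2.
x^(16) mod f = 1
Since x^(16) = 1, the order of x divides 16 < 80; not primitive.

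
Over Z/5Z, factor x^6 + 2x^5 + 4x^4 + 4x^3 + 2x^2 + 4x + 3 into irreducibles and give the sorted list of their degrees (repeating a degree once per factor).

1, 1, 1, 1, 2

Write f(x) = x^6 + 2x^5 + 4x^4 + 4x^3 + 2x^2 + 4x + 3.
Roots in Z/5Z: f(0) = 3; f(1) = 0 → root; f(2) = 3; f(3) = 0 → root; f(4) = 0 → root.
Linear factors from roots: (x + 4), (x + 2), (x + 1).
Complete factorization: f(x) = (x + 2)·(x + 4)·(x + 1)^2·(x^2 + 4x + 1).
Factor degrees with multiplicity: 1 + 1 + 1 + 1 + 2 = 6.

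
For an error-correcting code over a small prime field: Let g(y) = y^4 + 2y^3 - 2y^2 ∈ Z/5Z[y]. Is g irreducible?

No

Check for roots in Z/5Z: g(0) = 0 → root; g(1) = 1; g(2) = 4; g(3) = 2; g(4) = 2.
g(0) = 0, so (y) divides g(y); g is reducible.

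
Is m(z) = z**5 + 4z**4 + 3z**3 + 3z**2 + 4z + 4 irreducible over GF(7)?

Check for roots in GF(7): m(0) = 4; m(1) = 5; m(2) = 4; m(3) = 5; m(4) = 5; m(5) = 2; m(6) = 3.
No roots, so no linear factors.
Degree-2 irreducible divisors: test the 21 monic irreducibles of degree 2 over GF(7).
None of them divide m (all give nonzero remainder).
No irreducible factor of degree ≤ 2 exists, so m is irreducible over GF(7).

Yes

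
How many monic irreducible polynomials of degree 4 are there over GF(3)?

18

x^(3^4) − x is the product of all monic irreducibles of degree dividing 4; Möbius inversion gives N = (1/4) Σ μ(4/d)·3^d.
Divisors of 4: 1, 2, 4; μ(4/d) for each: 0, -1, 1.
Σ = − 3^2 + 3^4 = 72.
N = 72/4 = 18.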